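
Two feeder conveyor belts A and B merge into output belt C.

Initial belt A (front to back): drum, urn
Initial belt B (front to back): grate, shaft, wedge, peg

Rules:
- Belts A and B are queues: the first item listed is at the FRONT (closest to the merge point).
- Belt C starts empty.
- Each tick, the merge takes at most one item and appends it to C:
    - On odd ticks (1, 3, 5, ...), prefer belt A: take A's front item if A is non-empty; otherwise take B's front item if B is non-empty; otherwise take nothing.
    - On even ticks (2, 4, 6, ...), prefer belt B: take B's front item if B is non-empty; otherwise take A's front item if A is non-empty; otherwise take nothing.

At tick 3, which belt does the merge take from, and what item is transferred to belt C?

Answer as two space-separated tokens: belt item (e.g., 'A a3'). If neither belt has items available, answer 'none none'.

Answer: A urn

Derivation:
Tick 1: prefer A, take drum from A; A=[urn] B=[grate,shaft,wedge,peg] C=[drum]
Tick 2: prefer B, take grate from B; A=[urn] B=[shaft,wedge,peg] C=[drum,grate]
Tick 3: prefer A, take urn from A; A=[-] B=[shaft,wedge,peg] C=[drum,grate,urn]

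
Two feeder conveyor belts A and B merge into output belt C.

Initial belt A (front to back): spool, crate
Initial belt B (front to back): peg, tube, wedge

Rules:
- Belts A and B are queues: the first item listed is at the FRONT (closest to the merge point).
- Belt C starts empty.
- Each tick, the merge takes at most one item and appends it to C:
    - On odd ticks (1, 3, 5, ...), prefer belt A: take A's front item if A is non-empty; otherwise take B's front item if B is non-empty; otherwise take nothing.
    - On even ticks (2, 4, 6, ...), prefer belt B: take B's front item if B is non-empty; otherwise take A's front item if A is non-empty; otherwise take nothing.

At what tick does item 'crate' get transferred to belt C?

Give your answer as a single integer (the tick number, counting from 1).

Answer: 3

Derivation:
Tick 1: prefer A, take spool from A; A=[crate] B=[peg,tube,wedge] C=[spool]
Tick 2: prefer B, take peg from B; A=[crate] B=[tube,wedge] C=[spool,peg]
Tick 3: prefer A, take crate from A; A=[-] B=[tube,wedge] C=[spool,peg,crate]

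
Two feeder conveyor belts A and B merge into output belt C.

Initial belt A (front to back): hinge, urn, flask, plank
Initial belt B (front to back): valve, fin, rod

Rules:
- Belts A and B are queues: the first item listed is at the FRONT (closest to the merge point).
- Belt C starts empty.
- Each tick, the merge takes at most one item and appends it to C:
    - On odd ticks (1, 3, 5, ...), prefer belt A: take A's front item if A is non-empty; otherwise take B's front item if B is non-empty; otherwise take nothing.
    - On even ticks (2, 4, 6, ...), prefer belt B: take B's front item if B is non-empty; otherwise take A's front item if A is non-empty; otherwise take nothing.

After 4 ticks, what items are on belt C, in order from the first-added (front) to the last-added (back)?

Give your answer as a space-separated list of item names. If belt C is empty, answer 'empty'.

Answer: hinge valve urn fin

Derivation:
Tick 1: prefer A, take hinge from A; A=[urn,flask,plank] B=[valve,fin,rod] C=[hinge]
Tick 2: prefer B, take valve from B; A=[urn,flask,plank] B=[fin,rod] C=[hinge,valve]
Tick 3: prefer A, take urn from A; A=[flask,plank] B=[fin,rod] C=[hinge,valve,urn]
Tick 4: prefer B, take fin from B; A=[flask,plank] B=[rod] C=[hinge,valve,urn,fin]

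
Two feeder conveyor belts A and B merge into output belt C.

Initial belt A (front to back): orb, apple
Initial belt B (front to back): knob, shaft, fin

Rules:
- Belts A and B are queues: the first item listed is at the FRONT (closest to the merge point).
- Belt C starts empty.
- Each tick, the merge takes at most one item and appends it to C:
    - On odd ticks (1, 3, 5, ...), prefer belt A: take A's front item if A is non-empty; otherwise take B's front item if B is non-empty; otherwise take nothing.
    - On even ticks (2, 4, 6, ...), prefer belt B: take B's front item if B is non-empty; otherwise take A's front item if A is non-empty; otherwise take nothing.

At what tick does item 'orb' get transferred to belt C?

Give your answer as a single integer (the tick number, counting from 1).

Tick 1: prefer A, take orb from A; A=[apple] B=[knob,shaft,fin] C=[orb]

Answer: 1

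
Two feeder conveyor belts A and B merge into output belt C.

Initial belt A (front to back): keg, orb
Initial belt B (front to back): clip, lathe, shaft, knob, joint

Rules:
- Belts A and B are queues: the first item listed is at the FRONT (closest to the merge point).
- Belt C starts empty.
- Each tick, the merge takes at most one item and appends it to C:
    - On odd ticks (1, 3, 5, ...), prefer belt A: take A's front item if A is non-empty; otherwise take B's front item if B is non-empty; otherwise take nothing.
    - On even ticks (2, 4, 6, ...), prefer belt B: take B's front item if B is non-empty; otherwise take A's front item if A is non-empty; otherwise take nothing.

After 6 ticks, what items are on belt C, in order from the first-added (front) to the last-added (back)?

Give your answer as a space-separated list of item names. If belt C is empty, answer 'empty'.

Tick 1: prefer A, take keg from A; A=[orb] B=[clip,lathe,shaft,knob,joint] C=[keg]
Tick 2: prefer B, take clip from B; A=[orb] B=[lathe,shaft,knob,joint] C=[keg,clip]
Tick 3: prefer A, take orb from A; A=[-] B=[lathe,shaft,knob,joint] C=[keg,clip,orb]
Tick 4: prefer B, take lathe from B; A=[-] B=[shaft,knob,joint] C=[keg,clip,orb,lathe]
Tick 5: prefer A, take shaft from B; A=[-] B=[knob,joint] C=[keg,clip,orb,lathe,shaft]
Tick 6: prefer B, take knob from B; A=[-] B=[joint] C=[keg,clip,orb,lathe,shaft,knob]

Answer: keg clip orb lathe shaft knob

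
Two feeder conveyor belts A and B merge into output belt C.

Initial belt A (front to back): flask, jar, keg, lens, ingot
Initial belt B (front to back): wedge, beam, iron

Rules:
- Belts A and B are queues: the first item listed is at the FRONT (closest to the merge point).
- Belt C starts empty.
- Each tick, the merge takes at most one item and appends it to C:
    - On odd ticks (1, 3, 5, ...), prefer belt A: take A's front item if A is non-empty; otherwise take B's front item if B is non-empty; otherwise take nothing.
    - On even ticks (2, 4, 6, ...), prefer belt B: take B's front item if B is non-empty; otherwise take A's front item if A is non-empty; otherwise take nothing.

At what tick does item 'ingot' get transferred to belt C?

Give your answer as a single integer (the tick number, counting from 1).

Answer: 8

Derivation:
Tick 1: prefer A, take flask from A; A=[jar,keg,lens,ingot] B=[wedge,beam,iron] C=[flask]
Tick 2: prefer B, take wedge from B; A=[jar,keg,lens,ingot] B=[beam,iron] C=[flask,wedge]
Tick 3: prefer A, take jar from A; A=[keg,lens,ingot] B=[beam,iron] C=[flask,wedge,jar]
Tick 4: prefer B, take beam from B; A=[keg,lens,ingot] B=[iron] C=[flask,wedge,jar,beam]
Tick 5: prefer A, take keg from A; A=[lens,ingot] B=[iron] C=[flask,wedge,jar,beam,keg]
Tick 6: prefer B, take iron from B; A=[lens,ingot] B=[-] C=[flask,wedge,jar,beam,keg,iron]
Tick 7: prefer A, take lens from A; A=[ingot] B=[-] C=[flask,wedge,jar,beam,keg,iron,lens]
Tick 8: prefer B, take ingot from A; A=[-] B=[-] C=[flask,wedge,jar,beam,keg,iron,lens,ingot]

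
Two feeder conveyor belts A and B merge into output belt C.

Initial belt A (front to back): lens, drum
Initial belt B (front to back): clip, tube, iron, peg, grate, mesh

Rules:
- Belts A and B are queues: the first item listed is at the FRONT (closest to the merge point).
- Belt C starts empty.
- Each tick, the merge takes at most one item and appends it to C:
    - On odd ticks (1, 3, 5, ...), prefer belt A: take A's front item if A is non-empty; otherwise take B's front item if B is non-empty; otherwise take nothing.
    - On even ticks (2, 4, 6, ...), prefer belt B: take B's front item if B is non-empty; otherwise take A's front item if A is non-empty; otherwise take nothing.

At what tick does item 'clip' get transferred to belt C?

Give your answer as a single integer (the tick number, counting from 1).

Answer: 2

Derivation:
Tick 1: prefer A, take lens from A; A=[drum] B=[clip,tube,iron,peg,grate,mesh] C=[lens]
Tick 2: prefer B, take clip from B; A=[drum] B=[tube,iron,peg,grate,mesh] C=[lens,clip]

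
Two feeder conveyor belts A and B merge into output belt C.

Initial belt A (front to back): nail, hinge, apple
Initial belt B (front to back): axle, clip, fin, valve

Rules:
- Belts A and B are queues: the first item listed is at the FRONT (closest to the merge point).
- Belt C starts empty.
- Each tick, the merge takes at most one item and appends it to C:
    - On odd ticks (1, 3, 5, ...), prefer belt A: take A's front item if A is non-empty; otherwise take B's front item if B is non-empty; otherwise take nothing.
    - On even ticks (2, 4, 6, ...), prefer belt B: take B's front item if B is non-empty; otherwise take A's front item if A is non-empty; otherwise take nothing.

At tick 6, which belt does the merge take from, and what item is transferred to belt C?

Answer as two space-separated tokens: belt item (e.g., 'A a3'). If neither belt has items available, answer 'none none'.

Tick 1: prefer A, take nail from A; A=[hinge,apple] B=[axle,clip,fin,valve] C=[nail]
Tick 2: prefer B, take axle from B; A=[hinge,apple] B=[clip,fin,valve] C=[nail,axle]
Tick 3: prefer A, take hinge from A; A=[apple] B=[clip,fin,valve] C=[nail,axle,hinge]
Tick 4: prefer B, take clip from B; A=[apple] B=[fin,valve] C=[nail,axle,hinge,clip]
Tick 5: prefer A, take apple from A; A=[-] B=[fin,valve] C=[nail,axle,hinge,clip,apple]
Tick 6: prefer B, take fin from B; A=[-] B=[valve] C=[nail,axle,hinge,clip,apple,fin]

Answer: B fin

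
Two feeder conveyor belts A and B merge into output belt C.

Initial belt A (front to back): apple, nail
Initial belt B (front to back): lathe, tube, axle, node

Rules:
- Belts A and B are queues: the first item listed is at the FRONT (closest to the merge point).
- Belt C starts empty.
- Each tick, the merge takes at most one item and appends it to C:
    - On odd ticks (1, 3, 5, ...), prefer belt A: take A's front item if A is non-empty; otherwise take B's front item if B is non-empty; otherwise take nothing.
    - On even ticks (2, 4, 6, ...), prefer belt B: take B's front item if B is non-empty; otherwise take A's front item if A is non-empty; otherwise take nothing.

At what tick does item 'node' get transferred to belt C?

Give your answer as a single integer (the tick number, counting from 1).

Answer: 6

Derivation:
Tick 1: prefer A, take apple from A; A=[nail] B=[lathe,tube,axle,node] C=[apple]
Tick 2: prefer B, take lathe from B; A=[nail] B=[tube,axle,node] C=[apple,lathe]
Tick 3: prefer A, take nail from A; A=[-] B=[tube,axle,node] C=[apple,lathe,nail]
Tick 4: prefer B, take tube from B; A=[-] B=[axle,node] C=[apple,lathe,nail,tube]
Tick 5: prefer A, take axle from B; A=[-] B=[node] C=[apple,lathe,nail,tube,axle]
Tick 6: prefer B, take node from B; A=[-] B=[-] C=[apple,lathe,nail,tube,axle,node]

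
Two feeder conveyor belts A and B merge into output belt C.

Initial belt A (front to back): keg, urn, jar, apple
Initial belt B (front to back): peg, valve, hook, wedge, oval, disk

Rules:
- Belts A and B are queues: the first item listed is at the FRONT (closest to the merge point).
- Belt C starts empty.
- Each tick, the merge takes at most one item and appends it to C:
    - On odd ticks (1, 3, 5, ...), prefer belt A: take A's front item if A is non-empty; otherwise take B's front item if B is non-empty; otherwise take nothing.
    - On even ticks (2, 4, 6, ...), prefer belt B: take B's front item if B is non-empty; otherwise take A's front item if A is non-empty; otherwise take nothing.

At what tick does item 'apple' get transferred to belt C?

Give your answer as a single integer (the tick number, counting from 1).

Tick 1: prefer A, take keg from A; A=[urn,jar,apple] B=[peg,valve,hook,wedge,oval,disk] C=[keg]
Tick 2: prefer B, take peg from B; A=[urn,jar,apple] B=[valve,hook,wedge,oval,disk] C=[keg,peg]
Tick 3: prefer A, take urn from A; A=[jar,apple] B=[valve,hook,wedge,oval,disk] C=[keg,peg,urn]
Tick 4: prefer B, take valve from B; A=[jar,apple] B=[hook,wedge,oval,disk] C=[keg,peg,urn,valve]
Tick 5: prefer A, take jar from A; A=[apple] B=[hook,wedge,oval,disk] C=[keg,peg,urn,valve,jar]
Tick 6: prefer B, take hook from B; A=[apple] B=[wedge,oval,disk] C=[keg,peg,urn,valve,jar,hook]
Tick 7: prefer A, take apple from A; A=[-] B=[wedge,oval,disk] C=[keg,peg,urn,valve,jar,hook,apple]

Answer: 7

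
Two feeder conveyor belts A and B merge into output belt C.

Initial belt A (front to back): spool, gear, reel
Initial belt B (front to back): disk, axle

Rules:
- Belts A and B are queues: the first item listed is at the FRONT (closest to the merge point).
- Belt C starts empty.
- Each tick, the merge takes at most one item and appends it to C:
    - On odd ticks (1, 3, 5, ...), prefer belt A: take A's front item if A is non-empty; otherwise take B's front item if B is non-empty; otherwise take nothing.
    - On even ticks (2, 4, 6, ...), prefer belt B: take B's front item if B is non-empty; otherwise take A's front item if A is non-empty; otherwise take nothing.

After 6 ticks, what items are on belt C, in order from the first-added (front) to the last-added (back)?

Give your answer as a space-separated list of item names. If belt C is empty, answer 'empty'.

Tick 1: prefer A, take spool from A; A=[gear,reel] B=[disk,axle] C=[spool]
Tick 2: prefer B, take disk from B; A=[gear,reel] B=[axle] C=[spool,disk]
Tick 3: prefer A, take gear from A; A=[reel] B=[axle] C=[spool,disk,gear]
Tick 4: prefer B, take axle from B; A=[reel] B=[-] C=[spool,disk,gear,axle]
Tick 5: prefer A, take reel from A; A=[-] B=[-] C=[spool,disk,gear,axle,reel]
Tick 6: prefer B, both empty, nothing taken; A=[-] B=[-] C=[spool,disk,gear,axle,reel]

Answer: spool disk gear axle reel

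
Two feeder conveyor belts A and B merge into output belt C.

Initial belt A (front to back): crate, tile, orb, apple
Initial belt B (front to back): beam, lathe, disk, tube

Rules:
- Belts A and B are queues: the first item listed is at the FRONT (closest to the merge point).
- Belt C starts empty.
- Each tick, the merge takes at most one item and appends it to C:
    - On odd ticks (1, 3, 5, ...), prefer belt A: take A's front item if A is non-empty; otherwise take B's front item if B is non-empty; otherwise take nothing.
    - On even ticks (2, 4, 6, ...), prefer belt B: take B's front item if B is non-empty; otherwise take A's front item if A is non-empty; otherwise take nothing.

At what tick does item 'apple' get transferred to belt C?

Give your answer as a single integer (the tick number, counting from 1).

Answer: 7

Derivation:
Tick 1: prefer A, take crate from A; A=[tile,orb,apple] B=[beam,lathe,disk,tube] C=[crate]
Tick 2: prefer B, take beam from B; A=[tile,orb,apple] B=[lathe,disk,tube] C=[crate,beam]
Tick 3: prefer A, take tile from A; A=[orb,apple] B=[lathe,disk,tube] C=[crate,beam,tile]
Tick 4: prefer B, take lathe from B; A=[orb,apple] B=[disk,tube] C=[crate,beam,tile,lathe]
Tick 5: prefer A, take orb from A; A=[apple] B=[disk,tube] C=[crate,beam,tile,lathe,orb]
Tick 6: prefer B, take disk from B; A=[apple] B=[tube] C=[crate,beam,tile,lathe,orb,disk]
Tick 7: prefer A, take apple from A; A=[-] B=[tube] C=[crate,beam,tile,lathe,orb,disk,apple]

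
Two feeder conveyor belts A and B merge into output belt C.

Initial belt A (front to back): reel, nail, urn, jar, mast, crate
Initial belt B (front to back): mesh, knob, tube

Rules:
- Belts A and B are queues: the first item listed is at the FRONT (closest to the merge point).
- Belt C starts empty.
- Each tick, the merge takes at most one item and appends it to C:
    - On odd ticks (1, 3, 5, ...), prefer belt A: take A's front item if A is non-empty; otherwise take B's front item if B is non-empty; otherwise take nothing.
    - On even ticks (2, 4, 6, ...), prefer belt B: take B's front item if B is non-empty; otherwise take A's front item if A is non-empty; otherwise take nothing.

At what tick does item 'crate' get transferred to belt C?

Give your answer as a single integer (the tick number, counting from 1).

Answer: 9

Derivation:
Tick 1: prefer A, take reel from A; A=[nail,urn,jar,mast,crate] B=[mesh,knob,tube] C=[reel]
Tick 2: prefer B, take mesh from B; A=[nail,urn,jar,mast,crate] B=[knob,tube] C=[reel,mesh]
Tick 3: prefer A, take nail from A; A=[urn,jar,mast,crate] B=[knob,tube] C=[reel,mesh,nail]
Tick 4: prefer B, take knob from B; A=[urn,jar,mast,crate] B=[tube] C=[reel,mesh,nail,knob]
Tick 5: prefer A, take urn from A; A=[jar,mast,crate] B=[tube] C=[reel,mesh,nail,knob,urn]
Tick 6: prefer B, take tube from B; A=[jar,mast,crate] B=[-] C=[reel,mesh,nail,knob,urn,tube]
Tick 7: prefer A, take jar from A; A=[mast,crate] B=[-] C=[reel,mesh,nail,knob,urn,tube,jar]
Tick 8: prefer B, take mast from A; A=[crate] B=[-] C=[reel,mesh,nail,knob,urn,tube,jar,mast]
Tick 9: prefer A, take crate from A; A=[-] B=[-] C=[reel,mesh,nail,knob,urn,tube,jar,mast,crate]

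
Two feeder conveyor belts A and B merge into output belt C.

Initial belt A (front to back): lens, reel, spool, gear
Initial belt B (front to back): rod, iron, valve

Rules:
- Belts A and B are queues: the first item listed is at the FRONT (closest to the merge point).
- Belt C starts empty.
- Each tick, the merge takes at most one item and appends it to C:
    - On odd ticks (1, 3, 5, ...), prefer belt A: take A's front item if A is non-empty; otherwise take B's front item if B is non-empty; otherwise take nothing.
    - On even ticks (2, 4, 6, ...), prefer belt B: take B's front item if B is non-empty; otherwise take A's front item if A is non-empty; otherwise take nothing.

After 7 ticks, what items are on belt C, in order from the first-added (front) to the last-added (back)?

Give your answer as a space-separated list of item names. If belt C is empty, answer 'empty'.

Tick 1: prefer A, take lens from A; A=[reel,spool,gear] B=[rod,iron,valve] C=[lens]
Tick 2: prefer B, take rod from B; A=[reel,spool,gear] B=[iron,valve] C=[lens,rod]
Tick 3: prefer A, take reel from A; A=[spool,gear] B=[iron,valve] C=[lens,rod,reel]
Tick 4: prefer B, take iron from B; A=[spool,gear] B=[valve] C=[lens,rod,reel,iron]
Tick 5: prefer A, take spool from A; A=[gear] B=[valve] C=[lens,rod,reel,iron,spool]
Tick 6: prefer B, take valve from B; A=[gear] B=[-] C=[lens,rod,reel,iron,spool,valve]
Tick 7: prefer A, take gear from A; A=[-] B=[-] C=[lens,rod,reel,iron,spool,valve,gear]

Answer: lens rod reel iron spool valve gear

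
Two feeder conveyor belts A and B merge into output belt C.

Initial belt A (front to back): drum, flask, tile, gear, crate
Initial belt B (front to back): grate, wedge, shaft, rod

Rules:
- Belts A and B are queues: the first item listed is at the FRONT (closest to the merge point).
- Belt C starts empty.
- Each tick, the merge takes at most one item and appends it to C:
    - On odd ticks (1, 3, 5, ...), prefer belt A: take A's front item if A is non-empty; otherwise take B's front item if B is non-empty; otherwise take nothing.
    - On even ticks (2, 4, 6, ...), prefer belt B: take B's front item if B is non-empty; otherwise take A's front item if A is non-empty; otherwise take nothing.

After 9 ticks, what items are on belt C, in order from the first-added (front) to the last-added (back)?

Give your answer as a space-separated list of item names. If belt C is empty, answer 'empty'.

Answer: drum grate flask wedge tile shaft gear rod crate

Derivation:
Tick 1: prefer A, take drum from A; A=[flask,tile,gear,crate] B=[grate,wedge,shaft,rod] C=[drum]
Tick 2: prefer B, take grate from B; A=[flask,tile,gear,crate] B=[wedge,shaft,rod] C=[drum,grate]
Tick 3: prefer A, take flask from A; A=[tile,gear,crate] B=[wedge,shaft,rod] C=[drum,grate,flask]
Tick 4: prefer B, take wedge from B; A=[tile,gear,crate] B=[shaft,rod] C=[drum,grate,flask,wedge]
Tick 5: prefer A, take tile from A; A=[gear,crate] B=[shaft,rod] C=[drum,grate,flask,wedge,tile]
Tick 6: prefer B, take shaft from B; A=[gear,crate] B=[rod] C=[drum,grate,flask,wedge,tile,shaft]
Tick 7: prefer A, take gear from A; A=[crate] B=[rod] C=[drum,grate,flask,wedge,tile,shaft,gear]
Tick 8: prefer B, take rod from B; A=[crate] B=[-] C=[drum,grate,flask,wedge,tile,shaft,gear,rod]
Tick 9: prefer A, take crate from A; A=[-] B=[-] C=[drum,grate,flask,wedge,tile,shaft,gear,rod,crate]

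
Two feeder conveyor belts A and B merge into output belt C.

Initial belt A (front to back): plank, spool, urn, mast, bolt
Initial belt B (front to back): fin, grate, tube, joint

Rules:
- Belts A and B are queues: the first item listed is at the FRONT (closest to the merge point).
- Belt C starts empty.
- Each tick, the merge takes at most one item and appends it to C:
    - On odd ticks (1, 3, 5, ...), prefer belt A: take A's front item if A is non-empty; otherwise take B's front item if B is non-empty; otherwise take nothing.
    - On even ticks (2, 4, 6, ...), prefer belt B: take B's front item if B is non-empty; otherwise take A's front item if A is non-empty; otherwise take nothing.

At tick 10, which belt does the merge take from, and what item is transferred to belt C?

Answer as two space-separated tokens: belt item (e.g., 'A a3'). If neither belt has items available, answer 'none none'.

Answer: none none

Derivation:
Tick 1: prefer A, take plank from A; A=[spool,urn,mast,bolt] B=[fin,grate,tube,joint] C=[plank]
Tick 2: prefer B, take fin from B; A=[spool,urn,mast,bolt] B=[grate,tube,joint] C=[plank,fin]
Tick 3: prefer A, take spool from A; A=[urn,mast,bolt] B=[grate,tube,joint] C=[plank,fin,spool]
Tick 4: prefer B, take grate from B; A=[urn,mast,bolt] B=[tube,joint] C=[plank,fin,spool,grate]
Tick 5: prefer A, take urn from A; A=[mast,bolt] B=[tube,joint] C=[plank,fin,spool,grate,urn]
Tick 6: prefer B, take tube from B; A=[mast,bolt] B=[joint] C=[plank,fin,spool,grate,urn,tube]
Tick 7: prefer A, take mast from A; A=[bolt] B=[joint] C=[plank,fin,spool,grate,urn,tube,mast]
Tick 8: prefer B, take joint from B; A=[bolt] B=[-] C=[plank,fin,spool,grate,urn,tube,mast,joint]
Tick 9: prefer A, take bolt from A; A=[-] B=[-] C=[plank,fin,spool,grate,urn,tube,mast,joint,bolt]
Tick 10: prefer B, both empty, nothing taken; A=[-] B=[-] C=[plank,fin,spool,grate,urn,tube,mast,joint,bolt]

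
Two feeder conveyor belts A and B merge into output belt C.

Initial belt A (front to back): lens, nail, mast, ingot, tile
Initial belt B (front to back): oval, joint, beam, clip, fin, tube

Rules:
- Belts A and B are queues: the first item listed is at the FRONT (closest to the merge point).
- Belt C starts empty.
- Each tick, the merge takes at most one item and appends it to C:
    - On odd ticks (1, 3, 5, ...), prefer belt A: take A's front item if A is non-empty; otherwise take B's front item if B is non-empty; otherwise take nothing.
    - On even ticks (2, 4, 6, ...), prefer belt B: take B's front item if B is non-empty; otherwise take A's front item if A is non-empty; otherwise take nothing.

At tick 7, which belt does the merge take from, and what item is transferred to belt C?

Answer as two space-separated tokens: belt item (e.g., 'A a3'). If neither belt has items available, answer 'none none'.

Answer: A ingot

Derivation:
Tick 1: prefer A, take lens from A; A=[nail,mast,ingot,tile] B=[oval,joint,beam,clip,fin,tube] C=[lens]
Tick 2: prefer B, take oval from B; A=[nail,mast,ingot,tile] B=[joint,beam,clip,fin,tube] C=[lens,oval]
Tick 3: prefer A, take nail from A; A=[mast,ingot,tile] B=[joint,beam,clip,fin,tube] C=[lens,oval,nail]
Tick 4: prefer B, take joint from B; A=[mast,ingot,tile] B=[beam,clip,fin,tube] C=[lens,oval,nail,joint]
Tick 5: prefer A, take mast from A; A=[ingot,tile] B=[beam,clip,fin,tube] C=[lens,oval,nail,joint,mast]
Tick 6: prefer B, take beam from B; A=[ingot,tile] B=[clip,fin,tube] C=[lens,oval,nail,joint,mast,beam]
Tick 7: prefer A, take ingot from A; A=[tile] B=[clip,fin,tube] C=[lens,oval,nail,joint,mast,beam,ingot]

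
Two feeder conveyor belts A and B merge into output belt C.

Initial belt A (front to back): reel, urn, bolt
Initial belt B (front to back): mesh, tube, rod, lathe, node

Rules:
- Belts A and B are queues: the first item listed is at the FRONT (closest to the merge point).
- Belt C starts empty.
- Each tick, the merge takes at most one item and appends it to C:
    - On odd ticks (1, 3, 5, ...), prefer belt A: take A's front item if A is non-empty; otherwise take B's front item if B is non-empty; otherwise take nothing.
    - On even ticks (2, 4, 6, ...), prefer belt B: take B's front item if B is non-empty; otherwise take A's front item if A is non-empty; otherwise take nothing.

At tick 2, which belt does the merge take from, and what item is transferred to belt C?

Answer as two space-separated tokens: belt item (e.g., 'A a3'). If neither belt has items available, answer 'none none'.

Tick 1: prefer A, take reel from A; A=[urn,bolt] B=[mesh,tube,rod,lathe,node] C=[reel]
Tick 2: prefer B, take mesh from B; A=[urn,bolt] B=[tube,rod,lathe,node] C=[reel,mesh]

Answer: B mesh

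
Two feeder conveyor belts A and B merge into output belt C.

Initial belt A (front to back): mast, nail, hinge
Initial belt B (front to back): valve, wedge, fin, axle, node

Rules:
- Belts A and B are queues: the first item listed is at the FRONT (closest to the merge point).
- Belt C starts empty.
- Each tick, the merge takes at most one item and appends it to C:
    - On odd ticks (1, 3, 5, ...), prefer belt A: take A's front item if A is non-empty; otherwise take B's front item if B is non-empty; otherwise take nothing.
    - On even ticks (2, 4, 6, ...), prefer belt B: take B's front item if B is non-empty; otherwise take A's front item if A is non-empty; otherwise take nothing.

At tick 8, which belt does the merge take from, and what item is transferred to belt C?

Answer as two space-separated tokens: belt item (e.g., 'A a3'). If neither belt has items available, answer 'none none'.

Answer: B node

Derivation:
Tick 1: prefer A, take mast from A; A=[nail,hinge] B=[valve,wedge,fin,axle,node] C=[mast]
Tick 2: prefer B, take valve from B; A=[nail,hinge] B=[wedge,fin,axle,node] C=[mast,valve]
Tick 3: prefer A, take nail from A; A=[hinge] B=[wedge,fin,axle,node] C=[mast,valve,nail]
Tick 4: prefer B, take wedge from B; A=[hinge] B=[fin,axle,node] C=[mast,valve,nail,wedge]
Tick 5: prefer A, take hinge from A; A=[-] B=[fin,axle,node] C=[mast,valve,nail,wedge,hinge]
Tick 6: prefer B, take fin from B; A=[-] B=[axle,node] C=[mast,valve,nail,wedge,hinge,fin]
Tick 7: prefer A, take axle from B; A=[-] B=[node] C=[mast,valve,nail,wedge,hinge,fin,axle]
Tick 8: prefer B, take node from B; A=[-] B=[-] C=[mast,valve,nail,wedge,hinge,fin,axle,node]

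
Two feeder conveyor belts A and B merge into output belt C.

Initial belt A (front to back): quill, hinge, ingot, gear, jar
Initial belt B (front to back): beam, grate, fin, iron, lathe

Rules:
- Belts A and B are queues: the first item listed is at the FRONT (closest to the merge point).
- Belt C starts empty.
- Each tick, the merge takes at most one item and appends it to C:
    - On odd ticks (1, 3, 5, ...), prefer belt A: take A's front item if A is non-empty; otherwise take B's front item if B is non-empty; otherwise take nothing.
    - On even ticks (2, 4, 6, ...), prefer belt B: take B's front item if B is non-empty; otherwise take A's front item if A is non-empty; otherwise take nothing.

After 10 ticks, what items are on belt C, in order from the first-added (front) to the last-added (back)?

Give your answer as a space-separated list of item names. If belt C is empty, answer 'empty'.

Tick 1: prefer A, take quill from A; A=[hinge,ingot,gear,jar] B=[beam,grate,fin,iron,lathe] C=[quill]
Tick 2: prefer B, take beam from B; A=[hinge,ingot,gear,jar] B=[grate,fin,iron,lathe] C=[quill,beam]
Tick 3: prefer A, take hinge from A; A=[ingot,gear,jar] B=[grate,fin,iron,lathe] C=[quill,beam,hinge]
Tick 4: prefer B, take grate from B; A=[ingot,gear,jar] B=[fin,iron,lathe] C=[quill,beam,hinge,grate]
Tick 5: prefer A, take ingot from A; A=[gear,jar] B=[fin,iron,lathe] C=[quill,beam,hinge,grate,ingot]
Tick 6: prefer B, take fin from B; A=[gear,jar] B=[iron,lathe] C=[quill,beam,hinge,grate,ingot,fin]
Tick 7: prefer A, take gear from A; A=[jar] B=[iron,lathe] C=[quill,beam,hinge,grate,ingot,fin,gear]
Tick 8: prefer B, take iron from B; A=[jar] B=[lathe] C=[quill,beam,hinge,grate,ingot,fin,gear,iron]
Tick 9: prefer A, take jar from A; A=[-] B=[lathe] C=[quill,beam,hinge,grate,ingot,fin,gear,iron,jar]
Tick 10: prefer B, take lathe from B; A=[-] B=[-] C=[quill,beam,hinge,grate,ingot,fin,gear,iron,jar,lathe]

Answer: quill beam hinge grate ingot fin gear iron jar lathe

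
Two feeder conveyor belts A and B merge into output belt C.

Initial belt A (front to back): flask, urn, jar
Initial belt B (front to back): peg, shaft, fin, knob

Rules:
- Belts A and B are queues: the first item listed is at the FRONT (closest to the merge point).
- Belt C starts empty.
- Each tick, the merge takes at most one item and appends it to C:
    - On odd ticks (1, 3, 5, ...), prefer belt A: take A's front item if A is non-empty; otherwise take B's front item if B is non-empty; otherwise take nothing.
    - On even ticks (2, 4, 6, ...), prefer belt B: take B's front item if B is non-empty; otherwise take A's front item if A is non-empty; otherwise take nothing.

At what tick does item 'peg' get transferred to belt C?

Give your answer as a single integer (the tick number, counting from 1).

Tick 1: prefer A, take flask from A; A=[urn,jar] B=[peg,shaft,fin,knob] C=[flask]
Tick 2: prefer B, take peg from B; A=[urn,jar] B=[shaft,fin,knob] C=[flask,peg]

Answer: 2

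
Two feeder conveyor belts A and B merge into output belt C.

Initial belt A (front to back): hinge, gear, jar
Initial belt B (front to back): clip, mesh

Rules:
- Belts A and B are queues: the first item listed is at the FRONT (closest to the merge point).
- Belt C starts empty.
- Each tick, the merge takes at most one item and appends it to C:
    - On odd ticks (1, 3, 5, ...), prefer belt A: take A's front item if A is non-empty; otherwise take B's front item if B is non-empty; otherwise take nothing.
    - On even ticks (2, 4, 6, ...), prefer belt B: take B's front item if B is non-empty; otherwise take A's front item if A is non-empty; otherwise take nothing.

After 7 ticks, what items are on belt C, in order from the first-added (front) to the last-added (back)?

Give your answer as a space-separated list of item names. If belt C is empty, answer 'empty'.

Tick 1: prefer A, take hinge from A; A=[gear,jar] B=[clip,mesh] C=[hinge]
Tick 2: prefer B, take clip from B; A=[gear,jar] B=[mesh] C=[hinge,clip]
Tick 3: prefer A, take gear from A; A=[jar] B=[mesh] C=[hinge,clip,gear]
Tick 4: prefer B, take mesh from B; A=[jar] B=[-] C=[hinge,clip,gear,mesh]
Tick 5: prefer A, take jar from A; A=[-] B=[-] C=[hinge,clip,gear,mesh,jar]
Tick 6: prefer B, both empty, nothing taken; A=[-] B=[-] C=[hinge,clip,gear,mesh,jar]
Tick 7: prefer A, both empty, nothing taken; A=[-] B=[-] C=[hinge,clip,gear,mesh,jar]

Answer: hinge clip gear mesh jar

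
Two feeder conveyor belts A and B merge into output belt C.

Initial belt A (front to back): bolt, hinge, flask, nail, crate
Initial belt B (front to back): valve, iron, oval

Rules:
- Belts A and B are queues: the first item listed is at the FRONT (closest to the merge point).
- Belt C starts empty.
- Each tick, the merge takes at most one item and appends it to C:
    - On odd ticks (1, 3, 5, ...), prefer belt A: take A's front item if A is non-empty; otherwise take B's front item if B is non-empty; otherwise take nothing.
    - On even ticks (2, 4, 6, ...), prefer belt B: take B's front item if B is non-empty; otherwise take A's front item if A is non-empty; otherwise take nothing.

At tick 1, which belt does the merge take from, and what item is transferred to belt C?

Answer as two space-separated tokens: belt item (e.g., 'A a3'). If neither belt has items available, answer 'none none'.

Answer: A bolt

Derivation:
Tick 1: prefer A, take bolt from A; A=[hinge,flask,nail,crate] B=[valve,iron,oval] C=[bolt]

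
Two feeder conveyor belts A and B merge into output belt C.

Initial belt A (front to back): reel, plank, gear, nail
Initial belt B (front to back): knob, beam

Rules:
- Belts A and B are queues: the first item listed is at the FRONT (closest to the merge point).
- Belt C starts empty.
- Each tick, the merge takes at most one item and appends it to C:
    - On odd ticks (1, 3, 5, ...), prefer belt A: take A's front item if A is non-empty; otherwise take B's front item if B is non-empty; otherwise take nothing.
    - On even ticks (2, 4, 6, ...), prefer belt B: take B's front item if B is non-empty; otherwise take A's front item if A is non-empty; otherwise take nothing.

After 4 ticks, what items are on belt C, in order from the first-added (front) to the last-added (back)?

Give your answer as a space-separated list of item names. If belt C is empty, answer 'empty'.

Tick 1: prefer A, take reel from A; A=[plank,gear,nail] B=[knob,beam] C=[reel]
Tick 2: prefer B, take knob from B; A=[plank,gear,nail] B=[beam] C=[reel,knob]
Tick 3: prefer A, take plank from A; A=[gear,nail] B=[beam] C=[reel,knob,plank]
Tick 4: prefer B, take beam from B; A=[gear,nail] B=[-] C=[reel,knob,plank,beam]

Answer: reel knob plank beam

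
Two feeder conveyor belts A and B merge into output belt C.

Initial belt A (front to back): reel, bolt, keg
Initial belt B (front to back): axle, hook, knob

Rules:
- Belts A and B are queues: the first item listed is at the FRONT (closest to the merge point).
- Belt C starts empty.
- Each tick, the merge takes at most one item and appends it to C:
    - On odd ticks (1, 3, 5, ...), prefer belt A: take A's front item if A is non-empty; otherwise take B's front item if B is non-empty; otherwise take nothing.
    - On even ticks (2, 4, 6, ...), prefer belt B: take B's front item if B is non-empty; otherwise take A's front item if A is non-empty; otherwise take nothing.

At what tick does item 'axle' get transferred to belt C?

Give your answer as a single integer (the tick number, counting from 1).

Tick 1: prefer A, take reel from A; A=[bolt,keg] B=[axle,hook,knob] C=[reel]
Tick 2: prefer B, take axle from B; A=[bolt,keg] B=[hook,knob] C=[reel,axle]

Answer: 2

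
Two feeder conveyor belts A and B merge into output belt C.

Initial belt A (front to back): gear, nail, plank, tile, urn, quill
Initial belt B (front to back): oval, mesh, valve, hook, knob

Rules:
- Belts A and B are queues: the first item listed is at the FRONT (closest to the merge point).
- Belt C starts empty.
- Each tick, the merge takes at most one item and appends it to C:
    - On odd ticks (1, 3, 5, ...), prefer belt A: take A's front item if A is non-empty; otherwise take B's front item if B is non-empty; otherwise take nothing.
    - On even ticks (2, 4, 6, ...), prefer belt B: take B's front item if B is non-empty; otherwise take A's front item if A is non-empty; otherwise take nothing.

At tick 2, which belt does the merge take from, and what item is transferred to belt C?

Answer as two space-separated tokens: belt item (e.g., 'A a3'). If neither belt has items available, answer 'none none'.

Tick 1: prefer A, take gear from A; A=[nail,plank,tile,urn,quill] B=[oval,mesh,valve,hook,knob] C=[gear]
Tick 2: prefer B, take oval from B; A=[nail,plank,tile,urn,quill] B=[mesh,valve,hook,knob] C=[gear,oval]

Answer: B oval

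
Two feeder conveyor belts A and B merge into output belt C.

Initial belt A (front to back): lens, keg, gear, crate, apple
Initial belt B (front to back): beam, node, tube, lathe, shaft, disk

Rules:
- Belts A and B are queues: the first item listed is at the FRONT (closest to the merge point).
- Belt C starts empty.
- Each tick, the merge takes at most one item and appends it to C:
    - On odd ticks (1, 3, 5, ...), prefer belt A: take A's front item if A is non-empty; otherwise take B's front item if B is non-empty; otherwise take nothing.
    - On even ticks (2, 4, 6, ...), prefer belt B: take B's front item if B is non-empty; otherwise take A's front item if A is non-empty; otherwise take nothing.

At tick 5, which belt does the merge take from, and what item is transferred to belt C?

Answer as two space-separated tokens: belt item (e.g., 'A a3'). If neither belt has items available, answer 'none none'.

Answer: A gear

Derivation:
Tick 1: prefer A, take lens from A; A=[keg,gear,crate,apple] B=[beam,node,tube,lathe,shaft,disk] C=[lens]
Tick 2: prefer B, take beam from B; A=[keg,gear,crate,apple] B=[node,tube,lathe,shaft,disk] C=[lens,beam]
Tick 3: prefer A, take keg from A; A=[gear,crate,apple] B=[node,tube,lathe,shaft,disk] C=[lens,beam,keg]
Tick 4: prefer B, take node from B; A=[gear,crate,apple] B=[tube,lathe,shaft,disk] C=[lens,beam,keg,node]
Tick 5: prefer A, take gear from A; A=[crate,apple] B=[tube,lathe,shaft,disk] C=[lens,beam,keg,node,gear]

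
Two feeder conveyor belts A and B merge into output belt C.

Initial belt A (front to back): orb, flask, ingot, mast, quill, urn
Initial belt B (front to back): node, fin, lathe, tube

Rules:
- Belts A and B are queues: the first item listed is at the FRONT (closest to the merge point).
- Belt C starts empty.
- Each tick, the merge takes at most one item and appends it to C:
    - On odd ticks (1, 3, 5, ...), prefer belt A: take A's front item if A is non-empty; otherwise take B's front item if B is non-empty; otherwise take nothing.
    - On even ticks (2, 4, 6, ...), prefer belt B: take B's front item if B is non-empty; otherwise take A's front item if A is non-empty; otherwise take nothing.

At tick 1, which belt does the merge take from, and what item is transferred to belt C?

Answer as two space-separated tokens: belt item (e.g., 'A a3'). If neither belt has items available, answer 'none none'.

Answer: A orb

Derivation:
Tick 1: prefer A, take orb from A; A=[flask,ingot,mast,quill,urn] B=[node,fin,lathe,tube] C=[orb]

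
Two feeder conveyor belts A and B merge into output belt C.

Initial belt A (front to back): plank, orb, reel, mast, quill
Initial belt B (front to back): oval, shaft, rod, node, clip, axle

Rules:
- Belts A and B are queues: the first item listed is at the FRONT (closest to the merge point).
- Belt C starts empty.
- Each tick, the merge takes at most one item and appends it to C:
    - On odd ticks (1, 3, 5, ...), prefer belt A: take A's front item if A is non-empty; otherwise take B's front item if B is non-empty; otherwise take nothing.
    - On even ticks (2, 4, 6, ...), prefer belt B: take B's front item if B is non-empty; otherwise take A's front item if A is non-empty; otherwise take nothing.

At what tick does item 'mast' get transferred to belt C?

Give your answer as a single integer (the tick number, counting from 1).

Tick 1: prefer A, take plank from A; A=[orb,reel,mast,quill] B=[oval,shaft,rod,node,clip,axle] C=[plank]
Tick 2: prefer B, take oval from B; A=[orb,reel,mast,quill] B=[shaft,rod,node,clip,axle] C=[plank,oval]
Tick 3: prefer A, take orb from A; A=[reel,mast,quill] B=[shaft,rod,node,clip,axle] C=[plank,oval,orb]
Tick 4: prefer B, take shaft from B; A=[reel,mast,quill] B=[rod,node,clip,axle] C=[plank,oval,orb,shaft]
Tick 5: prefer A, take reel from A; A=[mast,quill] B=[rod,node,clip,axle] C=[plank,oval,orb,shaft,reel]
Tick 6: prefer B, take rod from B; A=[mast,quill] B=[node,clip,axle] C=[plank,oval,orb,shaft,reel,rod]
Tick 7: prefer A, take mast from A; A=[quill] B=[node,clip,axle] C=[plank,oval,orb,shaft,reel,rod,mast]

Answer: 7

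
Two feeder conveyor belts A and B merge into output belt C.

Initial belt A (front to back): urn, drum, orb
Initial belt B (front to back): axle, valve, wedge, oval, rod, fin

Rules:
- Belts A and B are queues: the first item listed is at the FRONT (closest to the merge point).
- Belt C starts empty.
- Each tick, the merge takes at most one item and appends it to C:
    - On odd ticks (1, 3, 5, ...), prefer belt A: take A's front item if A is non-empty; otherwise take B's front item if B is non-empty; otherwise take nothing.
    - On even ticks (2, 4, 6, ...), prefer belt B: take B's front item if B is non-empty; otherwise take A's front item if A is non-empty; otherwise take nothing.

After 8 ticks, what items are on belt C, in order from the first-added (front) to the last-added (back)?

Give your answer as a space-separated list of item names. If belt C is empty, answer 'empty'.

Tick 1: prefer A, take urn from A; A=[drum,orb] B=[axle,valve,wedge,oval,rod,fin] C=[urn]
Tick 2: prefer B, take axle from B; A=[drum,orb] B=[valve,wedge,oval,rod,fin] C=[urn,axle]
Tick 3: prefer A, take drum from A; A=[orb] B=[valve,wedge,oval,rod,fin] C=[urn,axle,drum]
Tick 4: prefer B, take valve from B; A=[orb] B=[wedge,oval,rod,fin] C=[urn,axle,drum,valve]
Tick 5: prefer A, take orb from A; A=[-] B=[wedge,oval,rod,fin] C=[urn,axle,drum,valve,orb]
Tick 6: prefer B, take wedge from B; A=[-] B=[oval,rod,fin] C=[urn,axle,drum,valve,orb,wedge]
Tick 7: prefer A, take oval from B; A=[-] B=[rod,fin] C=[urn,axle,drum,valve,orb,wedge,oval]
Tick 8: prefer B, take rod from B; A=[-] B=[fin] C=[urn,axle,drum,valve,orb,wedge,oval,rod]

Answer: urn axle drum valve orb wedge oval rod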